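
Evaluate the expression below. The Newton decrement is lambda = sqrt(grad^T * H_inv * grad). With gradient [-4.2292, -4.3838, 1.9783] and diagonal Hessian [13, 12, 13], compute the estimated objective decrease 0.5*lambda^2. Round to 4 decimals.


Step 1: H is diagonal, so H^(-1) * g = [-0.3253, -0.3653, 0.1522].
Step 2: g^T H^(-1) g = sum_i g_i^2 / H_ii
  = (-4.2292)^2/13 + (-4.3838)^2/12 + (1.9783)^2/13
  = 1.3759 + 1.6015 + 0.3011 = 3.2784
Step 3: Objective decrease = 0.5 * g^T H^(-1) g = 1.6392


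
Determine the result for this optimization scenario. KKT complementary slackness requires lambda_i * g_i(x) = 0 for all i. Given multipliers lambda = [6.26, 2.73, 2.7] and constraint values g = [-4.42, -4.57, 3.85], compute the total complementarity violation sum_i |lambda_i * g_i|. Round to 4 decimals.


KKT complementary slackness check:
lambda_1 * g_1 = 6.26 * -4.42 = -27.6692
lambda_2 * g_2 = 2.73 * -4.57 = -12.4761
lambda_3 * g_3 = 2.7 * 3.85 = 10.395
Total violation = 27.6692 + 12.4761 + 10.395 = 50.5403


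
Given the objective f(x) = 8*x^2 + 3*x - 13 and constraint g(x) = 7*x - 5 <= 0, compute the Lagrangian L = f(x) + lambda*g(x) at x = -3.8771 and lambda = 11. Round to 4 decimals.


Step 1: Evaluate f(x).
f(-3.8771) = 8*(-3.8771)^2 + 3*(-3.8771) - 13 = 95.6239
Step 2: Evaluate g(x).
g(-3.8771) = 7*-3.8771 - 5 = -32.1397
Step 3: Compute Lagrangian.
L = 95.6239 + 11*-32.1397 = -257.9128


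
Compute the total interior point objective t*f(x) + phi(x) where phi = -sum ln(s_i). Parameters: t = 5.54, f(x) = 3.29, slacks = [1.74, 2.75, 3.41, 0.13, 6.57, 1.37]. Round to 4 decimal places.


Step 1: Compute log-barrier.
ln values: [0.5539, 1.0116, 1.2267, -2.0402, 1.8825, 0.3148]
phi = -(0.5539 + 1.0116 + 1.2267 - 2.0402 + 1.8825 + 0.3148) = -2.9493
Step 2: Compute augmented objective.
t*f(x) = 5.54*3.29 = 18.2266
Total = 18.2266 - 2.9493 = 15.2773


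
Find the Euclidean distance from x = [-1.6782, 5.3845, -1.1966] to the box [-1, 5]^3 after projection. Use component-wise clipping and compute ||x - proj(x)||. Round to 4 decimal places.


Project each component onto [-1, 5].
clip(-1.6782) = -1.0, clip(5.3845) = 5.0, clip(-1.1966) = -1.0
Projection = [-1.0, 5.0, -1.0]
Squared diffs: [0.46, 0.1478, 0.0387]
Distance = sqrt(0.6465) = 0.804


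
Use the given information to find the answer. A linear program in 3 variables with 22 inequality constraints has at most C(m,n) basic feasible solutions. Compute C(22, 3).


Each vertex corresponds to some choice of n active constraints out of m, so the number of vertices is at most C(m, n) = m! / (n!(m-n)!).
m = 22, n = 3
Numerator: 22 * 21 * 20
Denominator: 3! = 6
C(22, 3) = 1540


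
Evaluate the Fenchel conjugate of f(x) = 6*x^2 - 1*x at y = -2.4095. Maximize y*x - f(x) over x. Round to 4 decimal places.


f*(y) = sup_x {y*x - a*x^2 - b*x} = sup_x {(y-b)*x - a*x^2}
FOC: (y - b) - 2a*x = 0 => x* = (y - b)/(2a)
x* = (-2.4095 + 1)/(2*6) = -0.1175
f*(-2.4095) = (y-b)^2/(4a) = (-2.4095 + 1)^2/(4*6)
= 1.9867/24 = 0.0828


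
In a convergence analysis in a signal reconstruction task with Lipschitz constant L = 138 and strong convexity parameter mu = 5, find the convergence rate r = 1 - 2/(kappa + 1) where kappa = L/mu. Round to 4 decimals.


Step 1: Compute the condition number.
kappa = L/mu = 138/5 = 27.6
Step 2: Compute the convergence rate.
r = 1 - 2/(kappa + 1) = 1 - 2*mu/(L + mu) = (L - mu)/(L + mu) = 133/143 = 0.9301


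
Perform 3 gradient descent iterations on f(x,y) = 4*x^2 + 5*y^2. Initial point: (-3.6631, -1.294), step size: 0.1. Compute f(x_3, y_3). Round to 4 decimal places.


Gradient descent on f(x,y) = 4*x^2 + 5*y^2.
Starting point: (-3.6631, -1.294), alpha = 0.1
Step 1: grad_x = 2*4*-3.6631 = -29.3048, grad_y = 2*5*-1.294 = -12.94
  x_1 = -3.6631 - 0.1*-29.3048 = -0.7326
  y_1 = -1.294 - 0.1*-12.94 = 0.0
Step 2: grad_x = 2*4*-0.7326 = -5.861, grad_y = 2*5*0.0 = 0.0
  x_2 = -0.7326 - 0.1*-5.861 = -0.1465
  y_2 = 0.0 - 0.1*0.0 = 0.0
Step 3: grad_x = 2*4*-0.1465 = -1.1722, grad_y = 2*5*0.0 = 0.0
  x_3 = -0.1465 - 0.1*-1.1722 = -0.0293
  y_3 = 0.0 - 0.1*0.0 = 0.0
f(-0.0293, 0.0) = 4*(-0.0293)^2 + 5*0.0^2 = 0.0034


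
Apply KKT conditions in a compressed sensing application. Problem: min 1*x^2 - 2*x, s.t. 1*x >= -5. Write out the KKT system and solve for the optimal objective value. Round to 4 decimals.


Step 1: Try lambda = 0 (constraint inactive).
Stationarity: 2*1*x - 2 = 0
x* = 2/(2*1) = 1.0
Check constraint: 1*1.0 = 1.0 >= -5 -- satisfied.
Step 2: Compute optimal value.
f(x*) = 1*1.0^2 - 2*1.0 = -1.0


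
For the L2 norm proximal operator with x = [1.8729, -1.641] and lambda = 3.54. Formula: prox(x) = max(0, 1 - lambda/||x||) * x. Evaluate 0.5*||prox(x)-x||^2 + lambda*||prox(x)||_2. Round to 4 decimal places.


Step 1: Compute ||x||.
||x|| = 2.4901
Step 2: Compute scaling factor.
scale = max(0, 1 - 3.54/2.4901) = 0.0
Step 3: prox(x) = [0.0, -0.0]
||prox(x)|| = 0.0
Step 4: Proximal objective.
0.5*||prox-x||^2 = 3.1003
lambda*||prox|| = 0.0
Total = 3.1003


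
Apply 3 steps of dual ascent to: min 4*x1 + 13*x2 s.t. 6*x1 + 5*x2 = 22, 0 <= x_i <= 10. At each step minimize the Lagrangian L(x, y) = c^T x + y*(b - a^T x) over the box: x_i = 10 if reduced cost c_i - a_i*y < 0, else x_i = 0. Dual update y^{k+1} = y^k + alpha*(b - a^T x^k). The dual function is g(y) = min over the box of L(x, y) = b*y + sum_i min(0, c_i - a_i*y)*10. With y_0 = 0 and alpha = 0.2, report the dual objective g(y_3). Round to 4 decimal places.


Dual ascent for LP: min 4*x1 + 13*x2, 6*x1 + 5*x2 = 22, 0 <= x_i <= 10
Step 1: y^k = 0.0, reduced costs: (4.0, 13.0)
  x^k = (0.0, 0.0), subgradient = b - a^T x = 22.0
  y^{k+1} = 0.0 + 0.2*22.0 = 4.4
Step 2: y^k = 4.4, reduced costs: (-22.4, -9.0)
  x^k = (10.0, 10.0), subgradient = b - a^T x = -88.0
  y^{k+1} = 4.4 + 0.2*-88.0 = -13.2
Step 3: y^k = -13.2, reduced costs: (83.2, 79.0)
  x^k = (0.0, 0.0), subgradient = b - a^T x = 22.0
  y^{k+1} = -13.2 + 0.2*22.0 = -8.8
Dual objective at y_3 = -8.8: reduced costs (56.8, 57.0), box minimizer x = (0.0, 0.0)
g(y_3) = b*y + (c1 - a1*y)*x1 + (c2 - a2*y)*x2 = 22*(-8.8) + 56.8*0.0 + 57.0*0.0 = -193.6 + 0.0 + 0.0 = -193.6


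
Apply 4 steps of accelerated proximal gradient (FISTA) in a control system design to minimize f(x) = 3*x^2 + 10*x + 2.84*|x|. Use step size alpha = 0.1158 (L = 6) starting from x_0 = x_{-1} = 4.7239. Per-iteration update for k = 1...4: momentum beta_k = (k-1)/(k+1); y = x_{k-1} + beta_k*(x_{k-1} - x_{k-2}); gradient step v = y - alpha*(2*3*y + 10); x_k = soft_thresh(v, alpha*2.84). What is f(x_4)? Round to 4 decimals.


FISTA on f(x) = 3*x^2 + 10*x + 2.84*|x|
L = 6, alpha = 0.1158
Iteration 1: beta = 0.0, y = 4.7239 + 0.0*(4.7239 - 4.7239) = 4.7239
  grad(y) = 38.3434, v = y - alpha*grad = 0.2837
  prox(v) = soft_thresh(0.2837, 0.3289) = 0.0
Iteration 2: beta = 0.3333, y = 0.0 + 0.3333*(0.0 - 4.7239) = -1.5746
  grad(y) = 0.5522, v = y - alpha*grad = -1.6386
  prox(v) = soft_thresh(-1.6386, 0.3289) = -1.3097
Iteration 3: beta = 0.5, y = -1.3097 + 0.5*(-1.3097 - 0.0) = -1.9646
  grad(y) = -1.7874, v = y - alpha*grad = -1.7576
  prox(v) = soft_thresh(-1.7576, 0.3289) = -1.4287
Iteration 4: beta = 0.6, y = -1.4287 + 0.6*(-1.4287 + 1.3097) = -1.5001
  grad(y) = 0.9993, v = y - alpha*grad = -1.6158
  prox(v) = soft_thresh(-1.6158, 0.3289) = -1.287
f(x_4) = 3*(-1.287)^2 + 10*(-1.287) + 2.84*|-1.287| = -4.2458


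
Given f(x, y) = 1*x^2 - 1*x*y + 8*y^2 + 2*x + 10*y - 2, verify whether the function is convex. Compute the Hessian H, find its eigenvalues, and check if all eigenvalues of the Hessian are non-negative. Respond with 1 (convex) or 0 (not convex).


The Hessian of f(x,y) = 1*x^2 - 1*x*y + 8*y^2 + 2*x + 10*y - 2 is:
H = [[2, -1], [-1, 16]]
Trace = 2 + 16 = 18
Determinant = 2*16 - (-1)^2 = 31
Discriminant = (18)^2 - 4*31 = 200.0
Eigenvalues: lambda_1 = 1.9289, lambda_2 = 16.0711
The function is convex.

1


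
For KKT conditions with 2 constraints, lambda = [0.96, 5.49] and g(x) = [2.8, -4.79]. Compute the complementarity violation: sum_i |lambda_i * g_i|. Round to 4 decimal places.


KKT complementary slackness check:
lambda_1 * g_1 = 0.96 * 2.8 = 2.688
lambda_2 * g_2 = 5.49 * -4.79 = -26.2971
Total violation = 2.688 + 26.2971 = 28.9851


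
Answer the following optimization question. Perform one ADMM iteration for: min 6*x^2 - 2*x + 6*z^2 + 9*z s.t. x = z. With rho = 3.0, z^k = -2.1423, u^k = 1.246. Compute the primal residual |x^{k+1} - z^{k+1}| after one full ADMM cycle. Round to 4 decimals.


ADMM iteration with rho = 3.0, z^k = -2.1423, u^k = 1.246
Step 1: x-update.
Minimize 6*x^2 - 2*x + (3.0/2)*(x + 2.1423 + 1.246)^2
FOC: (2*6 + 3.0)*x = 2 + 3.0*(-2.1423 - 1.246)
x^{k+1} = -0.5443
Step 2: z-update.
Minimize 6*z^2 + 9*z + (3.0/2)*(-0.5443 - z + 1.246)^2
FOC: (2*6 + 3.0)*z = -9 + 3.0*(-0.5443 + 1.246)
z^{k+1} = -0.4597
Step 3: u-update.
u^{k+1} = 1.246 - 0.5443 + 0.4597 = 1.1613
Step 4: Primal residual = |-0.5443 + 0.4597| = 0.0847


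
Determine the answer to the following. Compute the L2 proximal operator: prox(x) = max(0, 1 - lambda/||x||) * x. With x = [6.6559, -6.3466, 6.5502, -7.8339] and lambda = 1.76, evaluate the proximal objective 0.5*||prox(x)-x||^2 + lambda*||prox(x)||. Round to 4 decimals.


Step 1: Compute ||x||.
||x|| = 13.7425
Step 2: Compute scaling factor.
scale = max(0, 1 - 1.76/13.7425) = 0.8719
Step 3: prox(x) = [5.8035, -5.5338, 5.7113, -6.8306]
||prox(x)|| = 11.9825
Step 4: Proximal objective.
0.5*||prox-x||^2 = 1.5488
lambda*||prox|| = 21.0892
Total = 22.6379


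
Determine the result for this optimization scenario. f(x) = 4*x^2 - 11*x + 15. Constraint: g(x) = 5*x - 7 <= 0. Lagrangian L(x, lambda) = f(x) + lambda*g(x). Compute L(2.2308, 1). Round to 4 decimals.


Step 1: Evaluate f(x).
f(2.2308) = 4*2.2308^2 - 11*2.2308 + 15 = 10.3671
Step 2: Evaluate g(x).
g(2.2308) = 5*2.2308 - 7 = 4.154
Step 3: Compute Lagrangian.
L = 10.3671 + 1*4.154 = 14.5211


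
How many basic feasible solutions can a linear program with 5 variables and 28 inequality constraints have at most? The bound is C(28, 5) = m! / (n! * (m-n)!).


Each vertex corresponds to some choice of n active constraints out of m, so the number of vertices is at most C(m, n) = m! / (n!(m-n)!).
m = 28, n = 5
Numerator: 28 * 27 * 26 * 25 * 24
Denominator: 5! = 120
C(28, 5) = 98280


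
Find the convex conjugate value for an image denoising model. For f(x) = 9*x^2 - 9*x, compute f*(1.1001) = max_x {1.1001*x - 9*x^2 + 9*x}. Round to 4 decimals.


f*(y) = sup_x {y*x - a*x^2 - b*x} = sup_x {(y-b)*x - a*x^2}
FOC: (y - b) - 2a*x = 0 => x* = (y - b)/(2a)
x* = (1.1001 + 9)/(2*9) = 0.5611
f*(1.1001) = (y-b)^2/(4a) = (1.1001 + 9)^2/(4*9)
= 102.012/36 = 2.8337


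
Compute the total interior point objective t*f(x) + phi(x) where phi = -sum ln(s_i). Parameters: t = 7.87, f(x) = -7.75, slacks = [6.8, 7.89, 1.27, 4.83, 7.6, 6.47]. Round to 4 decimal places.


Step 1: Compute log-barrier.
ln values: [1.9169, 2.0656, 0.239, 1.5748, 2.0281, 1.8672]
phi = -(1.9169 + 2.0656 + 0.239 + 1.5748 + 2.0281 + 1.8672) = -9.6917
Step 2: Compute augmented objective.
t*f(x) = 7.87*-7.75 = -60.9925
Total = -60.9925 - 9.6917 = -70.6842


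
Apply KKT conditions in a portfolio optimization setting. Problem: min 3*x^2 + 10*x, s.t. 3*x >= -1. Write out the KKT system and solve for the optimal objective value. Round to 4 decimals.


Step 1: Try lambda = 0 (constraint inactive).
x_unc = -10/(2*3) = -1.6667
Check: 3*-1.6667 = -5.0001 < -1 -- violated!
Step 2: Constraint must be active: 3*x = -1
x* = -1/3 = -0.3333 (rounded; the exact value -1/3 is used below)
lambda = (2*3*(-1/3) + 10)/3 = 2.6667
Step 3: Compute optimal value.
f(x*) = 3*(-1/3)^2 + 10*(-1/3) = -3.0


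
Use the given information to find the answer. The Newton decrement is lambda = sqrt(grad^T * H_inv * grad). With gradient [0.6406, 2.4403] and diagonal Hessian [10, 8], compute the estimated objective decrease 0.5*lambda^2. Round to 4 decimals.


Step 1: H is diagonal, so H^(-1) * g = [0.0641, 0.305].
Step 2: g^T H^(-1) g = sum_i g_i^2 / H_ii
  = (0.6406)^2/10 + (2.4403)^2/8
  = 0.041 + 0.7444 = 0.7854
Step 3: Objective decrease = 0.5 * g^T H^(-1) g = 0.3927


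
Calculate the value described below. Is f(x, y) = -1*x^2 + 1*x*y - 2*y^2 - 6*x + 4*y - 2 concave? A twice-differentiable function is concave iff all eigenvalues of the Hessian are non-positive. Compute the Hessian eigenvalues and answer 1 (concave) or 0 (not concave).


The Hessian of f(x,y) = -1*x^2 + 1*x*y - 2*y^2 - 6*x + 4*y - 2 is:
H = [[-2, 1], [1, -4]]
Trace = -2 - 4 = -6
Determinant = -2*-4 - (1)^2 = 7
Discriminant = (-6)^2 - 4*7 = 8.0
Eigenvalues: lambda_1 = -4.4142, lambda_2 = -1.5858
The function is concave.

1


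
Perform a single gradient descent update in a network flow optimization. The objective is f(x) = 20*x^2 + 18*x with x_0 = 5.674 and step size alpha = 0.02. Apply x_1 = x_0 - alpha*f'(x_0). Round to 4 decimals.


We compute the gradient at x_0 and apply the update.
f'(x) = 40*x + 18
f'(5.674) = 40*5.674 + 18 = 244.96
x_1 = 5.674 - 0.02*244.96 = 0.7748


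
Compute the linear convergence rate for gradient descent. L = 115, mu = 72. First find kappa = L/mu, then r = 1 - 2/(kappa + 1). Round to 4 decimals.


Step 1: Compute the condition number.
kappa = L/mu = 115/72 = 1.5972
Step 2: Compute the convergence rate.
r = 1 - 2/(kappa + 1) = 1 - 2*mu/(L + mu) = (L - mu)/(L + mu) = 43/187 = 0.2299


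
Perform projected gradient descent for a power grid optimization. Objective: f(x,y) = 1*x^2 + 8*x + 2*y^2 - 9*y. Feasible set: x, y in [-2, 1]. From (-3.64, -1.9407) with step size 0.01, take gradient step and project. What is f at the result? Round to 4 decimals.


Step 1: Compute gradient at (-3.64, -1.9407).
grad_x = 2*1*-3.64 + 8 = 0.72
grad_y = 2*2*-1.9407 - 9 = -16.7628
Step 2: Gradient step.
x_raw = -3.64 - 0.01*0.72 = -3.6472
y_raw = -1.9407 - 0.01*-16.7628 = -1.7731
Step 3: Project onto [-2, 1].
x_proj = clip(-3.6472) = -2.0
y_proj = clip(-1.7731) = -1.7731
Step 4: Evaluate f.
f(-2.0, -1.7731) = 10.2452


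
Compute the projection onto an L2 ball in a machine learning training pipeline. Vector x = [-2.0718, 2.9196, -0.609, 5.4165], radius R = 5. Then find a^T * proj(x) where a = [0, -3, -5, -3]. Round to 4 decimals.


Step 1: Compute ||x|| (intermediates to 6 decimals).
||x|| = sqrt((-2.0718)^2 + 2.9196^2 + (-0.609)^2 + 5.4165^2) = 6.521179
Step 2: Project.
Since ||x|| > R, scale = R/||x|| = 5/6.521179 = 0.766733, proj(x) = scale * x
proj(x) = [-1.588517, 2.238554, -0.46694, 4.153009]
Step 3: Dot product.
a^T * proj(x) = 0*(-1.588517) - 3*2.238554 - 5*(-0.46694) - 3*4.153009 = -16.84


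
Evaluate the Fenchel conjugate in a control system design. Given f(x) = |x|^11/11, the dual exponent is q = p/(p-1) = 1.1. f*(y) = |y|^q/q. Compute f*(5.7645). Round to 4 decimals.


The conjugate exponent q satisfies 1/p + 1/q = 1.
p = 11, so q = 11/(11 - 1) = 1.1
|y|^q = 5.7645^1.1 = 6.8681
f*(5.7645) = 6.8681 / 1.1 = 6.2437


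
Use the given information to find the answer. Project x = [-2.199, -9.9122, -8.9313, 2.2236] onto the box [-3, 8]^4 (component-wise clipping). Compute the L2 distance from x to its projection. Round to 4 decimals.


Project each component onto [-3, 8].
clip(-2.199) = -2.199, clip(-9.9122) = -3.0, clip(-8.9313) = -3.0, clip(2.2236) = 2.2236
Projection = [-2.199, -3.0, -3.0, 2.2236]
Squared diffs: [0.0, 47.7785, 35.1803, 0.0]
Distance = sqrt(82.9588) = 9.1082


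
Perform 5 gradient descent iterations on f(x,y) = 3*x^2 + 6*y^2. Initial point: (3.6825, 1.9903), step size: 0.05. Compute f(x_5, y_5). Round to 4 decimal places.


Gradient descent on f(x,y) = 3*x^2 + 6*y^2.
Starting point: (3.6825, 1.9903), alpha = 0.05
Step 1: grad_x = 2*3*3.6825 = 22.095, grad_y = 2*6*1.9903 = 23.8836
  x_1 = 3.6825 - 0.05*22.095 = 2.5778
  y_1 = 1.9903 - 0.05*23.8836 = 0.7961
Step 2: grad_x = 2*3*2.5778 = 15.4665, grad_y = 2*6*0.7961 = 9.5534
  x_2 = 2.5778 - 0.05*15.4665 = 1.8044
  y_2 = 0.7961 - 0.05*9.5534 = 0.3184
Step 3: grad_x = 2*3*1.8044 = 10.8266, grad_y = 2*6*0.3184 = 3.8214
  x_3 = 1.8044 - 0.05*10.8266 = 1.2631
  y_3 = 0.3184 - 0.05*3.8214 = 0.1274
Step 4: grad_x = 2*3*1.2631 = 7.5786, grad_y = 2*6*0.1274 = 1.5286
  x_4 = 1.2631 - 0.05*7.5786 = 0.8842
  y_4 = 0.1274 - 0.05*1.5286 = 0.051
Step 5: grad_x = 2*3*0.8842 = 5.305, grad_y = 2*6*0.051 = 0.6114
  x_5 = 0.8842 - 0.05*5.305 = 0.6189
  y_5 = 0.051 - 0.05*0.6114 = 0.0204
f(0.6189, 0.0204) = 3*0.6189^2 + 6*0.0204^2 = 1.1517


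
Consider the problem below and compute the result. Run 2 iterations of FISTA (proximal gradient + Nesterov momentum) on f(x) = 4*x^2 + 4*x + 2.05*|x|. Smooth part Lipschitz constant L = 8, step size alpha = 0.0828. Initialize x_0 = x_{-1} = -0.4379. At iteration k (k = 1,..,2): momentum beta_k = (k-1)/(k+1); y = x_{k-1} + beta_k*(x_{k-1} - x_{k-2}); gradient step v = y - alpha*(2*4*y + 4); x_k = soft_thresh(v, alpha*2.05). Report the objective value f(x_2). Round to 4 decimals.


FISTA on f(x) = 4*x^2 + 4*x + 2.05*|x|
L = 8, alpha = 0.0828
Iteration 1: beta = 0.0, y = -0.4379 + 0.0*(-0.4379 + 0.4379) = -0.4379
  grad(y) = 0.4968, v = y - alpha*grad = -0.479
  prox(v) = soft_thresh(-0.479, 0.1697) = -0.3093
Iteration 2: beta = 0.3333, y = -0.3093 + 0.3333*(-0.3093 + 0.4379) = -0.2664
  grad(y) = 1.8686, v = y - alpha*grad = -0.4211
  prox(v) = soft_thresh(-0.4211, 0.1697) = -0.2514
f(x_2) = 4*(-0.2514)^2 + 4*(-0.2514) + 2.05*|-0.2514| = -0.2374


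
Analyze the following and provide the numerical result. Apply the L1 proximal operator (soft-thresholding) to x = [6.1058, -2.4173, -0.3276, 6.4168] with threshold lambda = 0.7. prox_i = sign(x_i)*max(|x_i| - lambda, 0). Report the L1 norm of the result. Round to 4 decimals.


Soft-thresholding with lambda = 0.7:
prox(6.1058) = sign(6.1058)*max(|6.1058| - 0.7, 0) = 5.4058
prox(-2.4173) = sign(-2.4173)*max(|-2.4173| - 0.7, 0) = -1.7173
prox(-0.3276) = sign(-0.3276)*max(|-0.3276| - 0.7, 0) = 0.0
prox(6.4168) = sign(6.4168)*max(|6.4168| - 0.7, 0) = 5.7168
prox(x) = [5.4058, -1.7173, 0.0, 5.7168]
||prox(x)||_1 = 5.4058 + 1.7173 + 0.0 + 5.7168 = 12.8399


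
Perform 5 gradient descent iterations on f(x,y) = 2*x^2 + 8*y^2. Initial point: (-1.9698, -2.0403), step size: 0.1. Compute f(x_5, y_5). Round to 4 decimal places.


Gradient descent on f(x,y) = 2*x^2 + 8*y^2.
Starting point: (-1.9698, -2.0403), alpha = 0.1
Step 1: grad_x = 2*2*-1.9698 = -7.8792, grad_y = 2*8*-2.0403 = -32.6448
  x_1 = -1.9698 - 0.1*-7.8792 = -1.1819
  y_1 = -2.0403 - 0.1*-32.6448 = 1.2242
Step 2: grad_x = 2*2*-1.1819 = -4.7275, grad_y = 2*8*1.2242 = 19.5869
  x_2 = -1.1819 - 0.1*-4.7275 = -0.7091
  y_2 = 1.2242 - 0.1*19.5869 = -0.7345
Step 3: grad_x = 2*2*-0.7091 = -2.8365, grad_y = 2*8*-0.7345 = -11.7521
  x_3 = -0.7091 - 0.1*-2.8365 = -0.4255
  y_3 = -0.7345 - 0.1*-11.7521 = 0.4407
Step 4: grad_x = 2*2*-0.4255 = -1.7019, grad_y = 2*8*0.4407 = 7.0513
  x_4 = -0.4255 - 0.1*-1.7019 = -0.2553
  y_4 = 0.4407 - 0.1*7.0513 = -0.2644
Step 5: grad_x = 2*2*-0.2553 = -1.0211, grad_y = 2*8*-0.2644 = -4.2308
  x_5 = -0.2553 - 0.1*-1.0211 = -0.1532
  y_5 = -0.2644 - 0.1*-4.2308 = 0.1587
f(-0.1532, 0.1587) = 2*(-0.1532)^2 + 8*0.1587^2 = 0.2483


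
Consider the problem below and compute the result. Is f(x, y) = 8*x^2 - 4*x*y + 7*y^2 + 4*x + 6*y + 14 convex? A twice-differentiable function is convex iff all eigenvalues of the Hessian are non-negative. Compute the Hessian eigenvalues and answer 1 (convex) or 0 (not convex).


The Hessian of f(x,y) = 8*x^2 - 4*x*y + 7*y^2 + 4*x + 6*y + 14 is:
H = [[16, -4], [-4, 14]]
Trace = 16 + 14 = 30
Determinant = 16*14 - (-4)^2 = 208
Discriminant = (30)^2 - 4*208 = 68.0
Eigenvalues: lambda_1 = 10.8769, lambda_2 = 19.1231
The function is convex.

1


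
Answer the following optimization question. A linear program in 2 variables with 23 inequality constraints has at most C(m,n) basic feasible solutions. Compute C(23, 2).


Each vertex corresponds to some choice of n active constraints out of m, so the number of vertices is at most C(m, n) = m! / (n!(m-n)!).
m = 23, n = 2
Numerator: 23 * 22
Denominator: 2! = 2
C(23, 2) = 253


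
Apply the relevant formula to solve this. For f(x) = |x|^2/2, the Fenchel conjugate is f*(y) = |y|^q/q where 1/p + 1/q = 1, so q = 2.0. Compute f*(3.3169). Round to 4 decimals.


The conjugate exponent q satisfies 1/p + 1/q = 1.
p = 2, so q = 2/(2 - 1) = 2.0
|y|^q = 3.3169^2.0 = 11.0018
f*(3.3169) = 11.0018 / 2.0 = 5.5009


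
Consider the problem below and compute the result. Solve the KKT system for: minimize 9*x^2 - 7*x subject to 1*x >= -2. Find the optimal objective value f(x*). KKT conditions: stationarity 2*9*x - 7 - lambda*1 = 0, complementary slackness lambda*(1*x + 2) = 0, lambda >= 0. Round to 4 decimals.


Step 1: Try lambda = 0 (constraint inactive).
Stationarity: 2*9*x - 7 = 0
x* = 7/(2*9) = 7/18 = 0.3889 (rounded; the exact value 7/18 is used below)
Check constraint: 1*0.3889 = 0.3889 >= -2 -- satisfied.
Step 2: Compute optimal value.
f(x*) = 9*(7/18)^2 - 7*(7/18) = -1.3611


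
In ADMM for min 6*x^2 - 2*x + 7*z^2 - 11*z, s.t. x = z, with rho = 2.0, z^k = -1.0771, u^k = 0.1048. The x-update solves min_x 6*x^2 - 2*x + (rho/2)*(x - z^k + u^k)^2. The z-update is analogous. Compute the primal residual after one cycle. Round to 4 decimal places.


ADMM iteration with rho = 2.0, z^k = -1.0771, u^k = 0.1048
Step 1: x-update.
Minimize 6*x^2 - 2*x + (2.0/2)*(x + 1.0771 + 0.1048)^2
FOC: (2*6 + 2.0)*x = 2 + 2.0*(-1.0771 - 0.1048)
x^{k+1} = -0.026
Step 2: z-update.
Minimize 7*z^2 - 11*z + (2.0/2)*(-0.026 - z + 0.1048)^2
FOC: (2*7 + 2.0)*z = 11 + 2.0*(-0.026 + 0.1048)
z^{k+1} = 0.6974
Step 3: u-update.
u^{k+1} = 0.1048 - 0.026 - 0.6974 = -0.6185
Step 4: Primal residual = |-0.026 - 0.6974| = 0.7233


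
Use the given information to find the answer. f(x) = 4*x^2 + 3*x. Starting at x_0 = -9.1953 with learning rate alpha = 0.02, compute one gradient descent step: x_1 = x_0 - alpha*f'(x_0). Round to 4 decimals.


We compute the gradient at x_0 and apply the update.
f'(x) = 8*x + 3
f'(-9.1953) = 8*-9.1953 + 3 = -70.5624
x_1 = -9.1953 - 0.02*-70.5624 = -7.7841


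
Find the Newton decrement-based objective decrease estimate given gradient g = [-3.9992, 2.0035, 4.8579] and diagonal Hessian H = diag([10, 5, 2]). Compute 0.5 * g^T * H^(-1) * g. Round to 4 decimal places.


Step 1: H is diagonal, so H^(-1) * g = [-0.3999, 0.4007, 2.429].
Step 2: g^T H^(-1) g = sum_i g_i^2 / H_ii
  = (-3.9992)^2/10 + (2.0035)^2/5 + (4.8579)^2/2
  = 1.5994 + 0.8028 + 11.7996 = 14.2018
Step 3: Objective decrease = 0.5 * g^T H^(-1) g = 7.1009


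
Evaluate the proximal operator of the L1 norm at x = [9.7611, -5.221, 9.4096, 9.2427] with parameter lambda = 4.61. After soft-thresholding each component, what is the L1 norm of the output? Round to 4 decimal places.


Soft-thresholding with lambda = 4.61:
prox(9.7611) = sign(9.7611)*max(|9.7611| - 4.61, 0) = 5.1511
prox(-5.221) = sign(-5.221)*max(|-5.221| - 4.61, 0) = -0.611
prox(9.4096) = sign(9.4096)*max(|9.4096| - 4.61, 0) = 4.7996
prox(9.2427) = sign(9.2427)*max(|9.2427| - 4.61, 0) = 4.6327
prox(x) = [5.1511, -0.611, 4.7996, 4.6327]
||prox(x)||_1 = 5.1511 + 0.611 + 4.7996 + 4.6327 = 15.1944


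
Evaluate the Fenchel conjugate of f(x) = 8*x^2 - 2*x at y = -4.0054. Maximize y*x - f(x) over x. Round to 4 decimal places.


f*(y) = sup_x {y*x - a*x^2 - b*x} = sup_x {(y-b)*x - a*x^2}
FOC: (y - b) - 2a*x = 0 => x* = (y - b)/(2a)
x* = (-4.0054 + 2)/(2*8) = -0.1253
f*(-4.0054) = (y-b)^2/(4a) = (-4.0054 + 2)^2/(4*8)
= 4.0216/32 = 0.1257


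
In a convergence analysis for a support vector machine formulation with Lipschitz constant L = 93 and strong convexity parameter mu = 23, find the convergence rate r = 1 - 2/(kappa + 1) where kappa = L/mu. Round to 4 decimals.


Step 1: Compute the condition number.
kappa = L/mu = 93/23 = 4.0435
Step 2: Compute the convergence rate.
r = 1 - 2/(kappa + 1) = 1 - 2*mu/(L + mu) = (L - mu)/(L + mu) = 70/116 = 0.6034


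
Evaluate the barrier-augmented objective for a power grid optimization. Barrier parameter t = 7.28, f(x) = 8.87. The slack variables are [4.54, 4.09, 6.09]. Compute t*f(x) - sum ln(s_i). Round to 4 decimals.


Step 1: Compute log-barrier.
ln values: [1.5129, 1.4085, 1.8066]
phi = -(1.5129 + 1.4085 + 1.8066) = -4.7281
Step 2: Compute augmented objective.
t*f(x) = 7.28*8.87 = 64.5736
Total = 64.5736 - 4.7281 = 59.8455


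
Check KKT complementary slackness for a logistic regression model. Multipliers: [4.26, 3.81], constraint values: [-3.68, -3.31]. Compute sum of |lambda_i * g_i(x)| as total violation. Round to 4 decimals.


KKT complementary slackness check:
lambda_1 * g_1 = 4.26 * -3.68 = -15.6768
lambda_2 * g_2 = 3.81 * -3.31 = -12.6111
Total violation = 15.6768 + 12.6111 = 28.2879


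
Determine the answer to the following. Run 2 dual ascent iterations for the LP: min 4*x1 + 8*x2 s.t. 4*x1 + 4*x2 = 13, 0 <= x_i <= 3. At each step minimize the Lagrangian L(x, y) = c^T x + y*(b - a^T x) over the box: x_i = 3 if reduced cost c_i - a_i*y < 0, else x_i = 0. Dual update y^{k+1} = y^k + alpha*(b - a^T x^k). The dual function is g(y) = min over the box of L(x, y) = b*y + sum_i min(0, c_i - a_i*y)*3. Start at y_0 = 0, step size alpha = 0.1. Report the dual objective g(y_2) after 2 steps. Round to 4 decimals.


Dual ascent for LP: min 4*x1 + 8*x2, 4*x1 + 4*x2 = 13, 0 <= x_i <= 3
Step 1: y^k = 0.0, reduced costs: (4.0, 8.0)
  x^k = (0.0, 0.0), subgradient = b - a^T x = 13.0
  y^{k+1} = 0.0 + 0.1*13.0 = 1.3
Step 2: y^k = 1.3, reduced costs: (-1.2, 2.8)
  x^k = (3.0, 0.0), subgradient = b - a^T x = 1.0
  y^{k+1} = 1.3 + 0.1*1.0 = 1.4
Dual objective at y_2 = 1.4: reduced costs (-1.6, 2.4), box minimizer x = (3.0, 0.0)
g(y_2) = b*y + (c1 - a1*y)*x1 + (c2 - a2*y)*x2 = 13*1.4 + (-1.6)*3.0 + 2.4*0.0 = 18.2 - 4.8 + 0.0 = 13.4


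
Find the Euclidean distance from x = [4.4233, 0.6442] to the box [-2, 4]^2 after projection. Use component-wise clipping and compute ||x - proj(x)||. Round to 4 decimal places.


Project each component onto [-2, 4].
clip(4.4233) = 4.0, clip(0.6442) = 0.6442
Projection = [4.0, 0.6442]
Squared diffs: [0.1792, 0.0]
Distance = sqrt(0.1792) = 0.4233


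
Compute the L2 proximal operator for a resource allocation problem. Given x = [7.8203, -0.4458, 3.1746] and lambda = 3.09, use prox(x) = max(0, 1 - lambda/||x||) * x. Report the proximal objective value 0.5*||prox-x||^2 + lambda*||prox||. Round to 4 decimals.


Step 1: Compute ||x||.
||x|| = 8.4519
Step 2: Compute scaling factor.
scale = max(0, 1 - 3.09/8.4519) = 0.6344
Step 3: prox(x) = [4.9612, -0.2828, 2.014]
||prox(x)|| = 5.3619
Step 4: Proximal objective.
0.5*||prox-x||^2 = 4.7741
lambda*||prox|| = 16.5683
Total = 21.3422


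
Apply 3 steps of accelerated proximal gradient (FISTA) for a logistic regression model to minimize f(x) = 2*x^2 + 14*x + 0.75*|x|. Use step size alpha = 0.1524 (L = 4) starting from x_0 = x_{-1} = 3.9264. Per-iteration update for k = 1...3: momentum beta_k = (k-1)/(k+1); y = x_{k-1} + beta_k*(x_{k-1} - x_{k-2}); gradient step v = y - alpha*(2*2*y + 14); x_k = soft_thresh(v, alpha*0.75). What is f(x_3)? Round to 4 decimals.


FISTA on f(x) = 2*x^2 + 14*x + 0.75*|x|
L = 4, alpha = 0.1524
Iteration 1: beta = 0.0, y = 3.9264 + 0.0*(3.9264 - 3.9264) = 3.9264
  grad(y) = 29.7056, v = y - alpha*grad = -0.6007
  prox(v) = soft_thresh(-0.6007, 0.1143) = -0.4864
Iteration 2: beta = 0.3333, y = -0.4864 + 0.3333*(-0.4864 - 3.9264) = -1.9574
  grad(y) = 6.1705, v = y - alpha*grad = -2.8978
  prox(v) = soft_thresh(-2.8978, 0.1143) = -2.7835
Iteration 3: beta = 0.5, y = -2.7835 + 0.5*(-2.7835 + 0.4864) = -3.932
  grad(y) = -1.7279, v = y - alpha*grad = -3.6686
  prox(v) = soft_thresh(-3.6686, 0.1143) = -3.5543
f(x_3) = 2*(-3.5543)^2 + 14*(-3.5543) + 0.75*|-3.5543| = -21.8283


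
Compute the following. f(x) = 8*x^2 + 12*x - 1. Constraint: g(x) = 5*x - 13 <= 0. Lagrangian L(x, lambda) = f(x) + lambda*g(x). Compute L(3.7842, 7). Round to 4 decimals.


Step 1: Evaluate f(x).
f(3.7842) = 8*3.7842^2 + 12*3.7842 - 1 = 158.9718
Step 2: Evaluate g(x).
g(3.7842) = 5*3.7842 - 13 = 5.921
Step 3: Compute Lagrangian.
L = 158.9718 + 7*5.921 = 200.4188


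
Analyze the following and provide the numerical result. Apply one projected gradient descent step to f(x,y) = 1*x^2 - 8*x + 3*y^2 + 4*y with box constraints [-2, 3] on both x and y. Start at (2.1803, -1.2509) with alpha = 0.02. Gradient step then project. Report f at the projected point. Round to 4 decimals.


Step 1: Compute gradient at (2.1803, -1.2509).
grad_x = 2*1*2.1803 - 8 = -3.6394
grad_y = 2*3*-1.2509 + 4 = -3.5054
Step 2: Gradient step.
x_raw = 2.1803 - 0.02*-3.6394 = 2.2531
y_raw = -1.2509 - 0.02*-3.5054 = -1.1808
Step 3: Project onto [-2, 3].
x_proj = clip(2.2531) = 2.2531
y_proj = clip(-1.1808) = -1.1808
Step 4: Evaluate f.
f(2.2531, -1.1808) = -13.4887


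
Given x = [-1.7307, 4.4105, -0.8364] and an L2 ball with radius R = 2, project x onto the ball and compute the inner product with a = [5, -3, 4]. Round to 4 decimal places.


Step 1: Compute ||x|| (intermediates to 6 decimals).
||x|| = sqrt((-1.7307)^2 + 4.4105^2 + (-0.8364)^2) = 4.811174
Step 2: Project.
Since ||x|| > R, scale = R/||x|| = 2/4.811174 = 0.415699, proj(x) = scale * x
proj(x) = [-0.71945, 1.83344, -0.347691]
Step 3: Dot product.
a^T * proj(x) = 5*(-0.71945) - 3*1.83344 + 4*(-0.347691) = -10.4883


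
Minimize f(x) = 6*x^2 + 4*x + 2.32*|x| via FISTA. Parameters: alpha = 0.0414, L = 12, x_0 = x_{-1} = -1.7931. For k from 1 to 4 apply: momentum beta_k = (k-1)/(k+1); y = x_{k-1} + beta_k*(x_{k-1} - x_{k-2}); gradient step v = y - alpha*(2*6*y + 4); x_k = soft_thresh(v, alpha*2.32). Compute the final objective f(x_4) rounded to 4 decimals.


FISTA on f(x) = 6*x^2 + 4*x + 2.32*|x|
L = 12, alpha = 0.0414
Iteration 1: beta = 0.0, y = -1.7931 + 0.0*(-1.7931 + 1.7931) = -1.7931
  grad(y) = -17.5172, v = y - alpha*grad = -1.0679
  prox(v) = soft_thresh(-1.0679, 0.096) = -0.9718
Iteration 2: beta = 0.3333, y = -0.9718 + 0.3333*(-0.9718 + 1.7931) = -0.6981
  grad(y) = -4.377, v = y - alpha*grad = -0.5169
  prox(v) = soft_thresh(-0.5169, 0.096) = -0.4208
Iteration 3: beta = 0.5, y = -0.4208 + 0.5*(-0.4208 + 0.9718) = -0.1453
  grad(y) = 2.2561, v = y - alpha*grad = -0.2387
  prox(v) = soft_thresh(-0.2387, 0.096) = -0.1427
Iteration 4: beta = 0.6, y = -0.1427 + 0.6*(-0.1427 + 0.4208) = 0.0242
  grad(y) = 4.2905, v = y - alpha*grad = -0.1534
  prox(v) = soft_thresh(-0.1534, 0.096) = -0.0574
f(x_4) = 6*(-0.0574)^2 + 4*(-0.0574) + 2.32*|-0.0574| = -0.0766


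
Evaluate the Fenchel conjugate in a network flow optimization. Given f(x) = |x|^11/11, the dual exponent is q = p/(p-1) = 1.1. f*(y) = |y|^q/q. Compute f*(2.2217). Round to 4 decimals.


The conjugate exponent q satisfies 1/p + 1/q = 1.
p = 11, so q = 11/(11 - 1) = 1.1
|y|^q = 2.2217^1.1 = 2.4063
f*(2.2217) = 2.4063 / 1.1 = 2.1876


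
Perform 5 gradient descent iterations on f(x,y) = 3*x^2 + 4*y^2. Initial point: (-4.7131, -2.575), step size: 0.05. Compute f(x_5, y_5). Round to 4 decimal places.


Gradient descent on f(x,y) = 3*x^2 + 4*y^2.
Starting point: (-4.7131, -2.575), alpha = 0.05
Step 1: grad_x = 2*3*-4.7131 = -28.2786, grad_y = 2*4*-2.575 = -20.6
  x_1 = -4.7131 - 0.05*-28.2786 = -3.2992
  y_1 = -2.575 - 0.05*-20.6 = -1.545
Step 2: grad_x = 2*3*-3.2992 = -19.795, grad_y = 2*4*-1.545 = -12.36
  x_2 = -3.2992 - 0.05*-19.795 = -2.3094
  y_2 = -1.545 - 0.05*-12.36 = -0.927
Step 3: grad_x = 2*3*-2.3094 = -13.8565, grad_y = 2*4*-0.927 = -7.416
  x_3 = -2.3094 - 0.05*-13.8565 = -1.6166
  y_3 = -0.927 - 0.05*-7.416 = -0.5562
Step 4: grad_x = 2*3*-1.6166 = -9.6996, grad_y = 2*4*-0.5562 = -4.4496
  x_4 = -1.6166 - 0.05*-9.6996 = -1.1316
  y_4 = -0.5562 - 0.05*-4.4496 = -0.3337
Step 5: grad_x = 2*3*-1.1316 = -6.7897, grad_y = 2*4*-0.3337 = -2.6698
  x_5 = -1.1316 - 0.05*-6.7897 = -0.7921
  y_5 = -0.3337 - 0.05*-2.6698 = -0.2002
f(-0.7921, -0.2002) = 3*(-0.7921)^2 + 4*(-0.2002)^2 = 2.0428


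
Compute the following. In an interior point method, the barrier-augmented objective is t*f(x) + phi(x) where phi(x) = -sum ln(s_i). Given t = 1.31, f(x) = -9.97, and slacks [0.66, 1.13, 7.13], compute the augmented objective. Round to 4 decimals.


Step 1: Compute log-barrier.
ln values: [-0.4155, 0.1222, 1.9643]
phi = -(-0.4155 + 0.1222 + 1.9643) = -1.671
Step 2: Compute augmented objective.
t*f(x) = 1.31*-9.97 = -13.0607
Total = -13.0607 - 1.671 = -14.7317


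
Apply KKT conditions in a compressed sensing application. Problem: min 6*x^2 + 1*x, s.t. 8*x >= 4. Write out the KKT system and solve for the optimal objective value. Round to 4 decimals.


Step 1: Try lambda = 0 (constraint inactive).
x_unc = -1/(2*6) = -0.0833
Check: 8*-0.0833 = -0.6664 < 4 -- violated!
Step 2: Constraint must be active: 8*x = 4
x* = 4/8 = 0.5
lambda = (2*6*0.5 + 1)/8 = 0.875
Step 3: Compute optimal value.
f(x*) = 6*0.5^2 + 1*0.5 = 2.0


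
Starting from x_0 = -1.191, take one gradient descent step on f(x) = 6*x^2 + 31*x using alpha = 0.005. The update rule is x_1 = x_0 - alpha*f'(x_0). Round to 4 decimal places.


We compute the gradient at x_0 and apply the update.
f'(x) = 12*x + 31
f'(-1.191) = 12*-1.191 + 31 = 16.708
x_1 = -1.191 - 0.005*16.708 = -1.2745


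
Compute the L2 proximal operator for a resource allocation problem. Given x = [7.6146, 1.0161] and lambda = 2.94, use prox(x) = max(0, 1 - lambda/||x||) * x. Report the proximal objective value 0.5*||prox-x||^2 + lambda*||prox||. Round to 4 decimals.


Step 1: Compute ||x||.
||x|| = 7.6821
Step 2: Compute scaling factor.
scale = max(0, 1 - 2.94/7.6821) = 0.6173
Step 3: prox(x) = [4.7004, 0.6272]
||prox(x)|| = 4.7421
Step 4: Proximal objective.
0.5*||prox-x||^2 = 4.3218
lambda*||prox|| = 13.9418
Total = 18.2636


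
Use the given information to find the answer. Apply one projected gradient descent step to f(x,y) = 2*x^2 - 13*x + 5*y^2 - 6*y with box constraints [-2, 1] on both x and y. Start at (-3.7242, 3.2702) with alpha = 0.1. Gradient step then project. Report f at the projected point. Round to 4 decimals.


Step 1: Compute gradient at (-3.7242, 3.2702).
grad_x = 2*2*-3.7242 - 13 = -27.8968
grad_y = 2*5*3.2702 - 6 = 26.702
Step 2: Gradient step.
x_raw = -3.7242 - 0.1*-27.8968 = -0.9345
y_raw = 3.2702 - 0.1*26.702 = 0.6
Step 3: Project onto [-2, 1].
x_proj = clip(-0.9345) = -0.9345
y_proj = clip(0.6) = 0.6
Step 4: Evaluate f.
f(-0.9345, 0.6) = 12.0954


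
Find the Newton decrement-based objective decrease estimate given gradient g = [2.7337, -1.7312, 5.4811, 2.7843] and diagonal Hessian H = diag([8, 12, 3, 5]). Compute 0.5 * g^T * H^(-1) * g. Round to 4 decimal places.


Step 1: H is diagonal, so H^(-1) * g = [0.3417, -0.1443, 1.827, 0.5569].
Step 2: g^T H^(-1) g = sum_i g_i^2 / H_ii
  = (2.7337)^2/8 + (-1.7312)^2/12 + (5.4811)^2/3 + (2.7843)^2/5
  = 0.9341 + 0.2498 + 10.0142 + 1.5505 = 12.7485
Step 3: Objective decrease = 0.5 * g^T H^(-1) g = 6.3743


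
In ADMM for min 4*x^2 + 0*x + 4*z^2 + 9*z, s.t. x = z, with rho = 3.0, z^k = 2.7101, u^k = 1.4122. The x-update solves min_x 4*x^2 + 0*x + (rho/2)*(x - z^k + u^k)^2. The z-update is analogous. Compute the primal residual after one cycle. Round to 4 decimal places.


ADMM iteration with rho = 3.0, z^k = 2.7101, u^k = 1.4122
Step 1: x-update.
Minimize 4*x^2 + 0*x + (3.0/2)*(x - 2.7101 + 1.4122)^2
FOC: (2*4 + 3.0)*x = 0 + 3.0*(2.7101 - 1.4122)
x^{k+1} = 0.354
Step 2: z-update.
Minimize 4*z^2 + 9*z + (3.0/2)*(0.354 - z + 1.4122)^2
FOC: (2*4 + 3.0)*z = -9 + 3.0*(0.354 + 1.4122)
z^{k+1} = -0.3365
Step 3: u-update.
u^{k+1} = 1.4122 + 0.354 + 0.3365 = 2.1027
Step 4: Primal residual = |0.354 + 0.3365| = 0.6905


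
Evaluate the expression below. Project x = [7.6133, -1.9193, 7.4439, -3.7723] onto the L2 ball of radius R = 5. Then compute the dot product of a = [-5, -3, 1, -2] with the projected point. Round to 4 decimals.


Step 1: Compute ||x|| (intermediates to 6 decimals).
||x|| = sqrt(7.6133^2 + (-1.9193)^2 + 7.4439^2 + (-3.7723)^2) = 11.458095
Step 2: Project.
Since ||x|| > R, scale = R/||x|| = 5/11.458095 = 0.436373, proj(x) = scale * x
proj(x) = [3.322239, -0.837531, 3.248317, -1.64613]
Step 3: Dot product.
a^T * proj(x) = -5*3.322239 - 3*(-0.837531) + 1*3.248317 - 2*(-1.64613) = -7.558


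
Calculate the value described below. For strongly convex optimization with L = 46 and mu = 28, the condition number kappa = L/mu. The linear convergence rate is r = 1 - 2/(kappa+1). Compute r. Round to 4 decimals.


Step 1: Compute the condition number.
kappa = L/mu = 46/28 = 1.6429
Step 2: Compute the convergence rate.
r = 1 - 2/(kappa + 1) = 1 - 2*mu/(L + mu) = (L - mu)/(L + mu) = 18/74 = 0.2432


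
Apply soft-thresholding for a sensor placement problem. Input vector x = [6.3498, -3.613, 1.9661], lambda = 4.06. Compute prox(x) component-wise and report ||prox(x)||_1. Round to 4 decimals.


Soft-thresholding with lambda = 4.06:
prox(6.3498) = sign(6.3498)*max(|6.3498| - 4.06, 0) = 2.2898
prox(-3.613) = sign(-3.613)*max(|-3.613| - 4.06, 0) = 0.0
prox(1.9661) = sign(1.9661)*max(|1.9661| - 4.06, 0) = 0.0
prox(x) = [2.2898, 0.0, 0.0]
||prox(x)||_1 = 2.2898 + 0.0 + 0.0 = 2.2898


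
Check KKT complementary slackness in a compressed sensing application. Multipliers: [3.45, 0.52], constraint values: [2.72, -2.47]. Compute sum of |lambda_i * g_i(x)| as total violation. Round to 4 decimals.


KKT complementary slackness check:
lambda_1 * g_1 = 3.45 * 2.72 = 9.384
lambda_2 * g_2 = 0.52 * -2.47 = -1.2844
Total violation = 9.384 + 1.2844 = 10.6684


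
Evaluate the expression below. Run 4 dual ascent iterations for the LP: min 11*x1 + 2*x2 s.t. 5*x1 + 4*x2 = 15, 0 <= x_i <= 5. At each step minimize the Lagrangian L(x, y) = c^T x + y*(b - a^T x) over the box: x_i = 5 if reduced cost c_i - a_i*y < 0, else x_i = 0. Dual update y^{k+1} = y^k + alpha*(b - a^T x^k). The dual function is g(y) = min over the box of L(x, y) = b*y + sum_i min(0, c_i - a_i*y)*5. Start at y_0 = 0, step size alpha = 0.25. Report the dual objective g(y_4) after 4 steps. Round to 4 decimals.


Dual ascent for LP: min 11*x1 + 2*x2, 5*x1 + 4*x2 = 15, 0 <= x_i <= 5
Step 1: y^k = 0.0, reduced costs: (11.0, 2.0)
  x^k = (0.0, 0.0), subgradient = b - a^T x = 15.0
  y^{k+1} = 0.0 + 0.25*15.0 = 3.75
Step 2: y^k = 3.75, reduced costs: (-7.75, -13.0)
  x^k = (5.0, 5.0), subgradient = b - a^T x = -30.0
  y^{k+1} = 3.75 + 0.25*-30.0 = -3.75
Step 3: y^k = -3.75, reduced costs: (29.75, 17.0)
  x^k = (0.0, 0.0), subgradient = b - a^T x = 15.0
  y^{k+1} = -3.75 + 0.25*15.0 = 0.0
Step 4: y^k = 0.0, reduced costs: (11.0, 2.0)
  x^k = (0.0, 0.0), subgradient = b - a^T x = 15.0
  y^{k+1} = 0.0 + 0.25*15.0 = 3.75
Dual objective at y_4 = 3.75: reduced costs (-7.75, -13.0), box minimizer x = (5.0, 5.0)
g(y_4) = b*y + (c1 - a1*y)*x1 + (c2 - a2*y)*x2 = 15*3.75 + (-7.75)*5.0 + (-13.0)*5.0 = 56.25 - 38.75 - 65.0 = -47.5


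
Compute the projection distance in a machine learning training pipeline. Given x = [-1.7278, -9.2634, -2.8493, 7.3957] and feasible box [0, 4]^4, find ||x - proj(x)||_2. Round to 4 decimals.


Project each component onto [0, 4].
clip(-1.7278) = 0.0, clip(-9.2634) = 0.0, clip(-2.8493) = 0.0, clip(7.3957) = 4.0
Projection = [0.0, 0.0, 0.0, 4.0]
Squared diffs: [2.9853, 85.8106, 8.1185, 11.5308]
Distance = sqrt(108.4452) = 10.4137


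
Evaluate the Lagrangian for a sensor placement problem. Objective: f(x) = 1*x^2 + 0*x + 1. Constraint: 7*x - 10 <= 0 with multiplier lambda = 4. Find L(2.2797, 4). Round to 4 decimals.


Step 1: Evaluate f(x).
f(2.2797) = 1*2.2797^2 + 0*2.2797 + 1 = 6.197
Step 2: Evaluate g(x).
g(2.2797) = 7*2.2797 - 10 = 5.9579
Step 3: Compute Lagrangian.
L = 6.197 + 4*5.9579 = 30.0286


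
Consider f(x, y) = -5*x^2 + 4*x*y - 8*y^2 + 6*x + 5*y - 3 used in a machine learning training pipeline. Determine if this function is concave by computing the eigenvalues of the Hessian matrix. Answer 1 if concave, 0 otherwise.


The Hessian of f(x,y) = -5*x^2 + 4*x*y - 8*y^2 + 6*x + 5*y - 3 is:
H = [[-10, 4], [4, -16]]
Trace = -10 - 16 = -26
Determinant = -10*-16 - (4)^2 = 144
Discriminant = (-26)^2 - 4*144 = 100.0
Eigenvalues: lambda_1 = -18.0, lambda_2 = -8.0
The function is concave.

1


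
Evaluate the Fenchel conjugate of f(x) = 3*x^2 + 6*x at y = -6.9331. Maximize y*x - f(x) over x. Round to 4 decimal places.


f*(y) = sup_x {y*x - a*x^2 - b*x} = sup_x {(y-b)*x - a*x^2}
FOC: (y - b) - 2a*x = 0 => x* = (y - b)/(2a)
x* = (-6.9331 - 6)/(2*3) = -2.1555
f*(-6.9331) = (y-b)^2/(4a) = (-6.9331 - 6)^2/(4*3)
= 167.2651/12 = 13.9388
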